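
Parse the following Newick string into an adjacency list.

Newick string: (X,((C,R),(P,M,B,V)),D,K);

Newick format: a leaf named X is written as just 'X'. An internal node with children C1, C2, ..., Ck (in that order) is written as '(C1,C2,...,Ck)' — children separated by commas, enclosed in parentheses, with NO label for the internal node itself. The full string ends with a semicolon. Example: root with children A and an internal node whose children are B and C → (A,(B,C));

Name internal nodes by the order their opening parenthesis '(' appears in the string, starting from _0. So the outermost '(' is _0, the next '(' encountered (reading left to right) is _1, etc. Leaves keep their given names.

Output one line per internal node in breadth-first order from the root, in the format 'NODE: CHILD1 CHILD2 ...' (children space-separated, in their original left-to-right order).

Input: (X,((C,R),(P,M,B,V)),D,K);
Scanning left-to-right, naming '(' by encounter order:
  pos 0: '(' -> open internal node _0 (depth 1)
  pos 3: '(' -> open internal node _1 (depth 2)
  pos 4: '(' -> open internal node _2 (depth 3)
  pos 8: ')' -> close internal node _2 (now at depth 2)
  pos 10: '(' -> open internal node _3 (depth 3)
  pos 18: ')' -> close internal node _3 (now at depth 2)
  pos 19: ')' -> close internal node _1 (now at depth 1)
  pos 24: ')' -> close internal node _0 (now at depth 0)
Total internal nodes: 4
BFS adjacency from root:
  _0: X _1 D K
  _1: _2 _3
  _2: C R
  _3: P M B V

Answer: _0: X _1 D K
_1: _2 _3
_2: C R
_3: P M B V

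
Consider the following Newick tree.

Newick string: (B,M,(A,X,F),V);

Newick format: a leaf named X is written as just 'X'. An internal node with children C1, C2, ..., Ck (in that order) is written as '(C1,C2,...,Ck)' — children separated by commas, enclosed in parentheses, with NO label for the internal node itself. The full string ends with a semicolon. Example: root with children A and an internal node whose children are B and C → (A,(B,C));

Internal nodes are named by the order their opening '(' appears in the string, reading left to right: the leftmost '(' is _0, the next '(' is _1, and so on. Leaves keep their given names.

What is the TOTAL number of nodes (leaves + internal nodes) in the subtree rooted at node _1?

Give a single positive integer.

Newick: (B,M,(A,X,F),V);
Locate _1: it is the '(' at position 5 (the 2nd '(' reading left to right).
Query: subtree rooted at _1
_1: subtree_size = 1 + 3
  A: subtree_size = 1 + 0
  X: subtree_size = 1 + 0
  F: subtree_size = 1 + 0
Total subtree size of _1: 4

Answer: 4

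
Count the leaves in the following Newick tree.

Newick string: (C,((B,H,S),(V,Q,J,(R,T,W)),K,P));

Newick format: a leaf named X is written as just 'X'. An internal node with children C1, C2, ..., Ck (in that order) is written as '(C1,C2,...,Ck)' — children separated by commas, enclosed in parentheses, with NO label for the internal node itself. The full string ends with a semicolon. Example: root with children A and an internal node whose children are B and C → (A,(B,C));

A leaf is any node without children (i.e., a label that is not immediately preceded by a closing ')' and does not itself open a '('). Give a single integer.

Newick: (C,((B,H,S),(V,Q,J,(R,T,W)),K,P));
Scan left-to-right; a leaf is any maximal label run not followed by '(':
  pos 1: leaf 'C' → count = 1
  pos 5: leaf 'B' → count = 2
  pos 7: leaf 'H' → count = 3
  pos 9: leaf 'S' → count = 4
  pos 13: leaf 'V' → count = 5
  pos 15: leaf 'Q' → count = 6
  pos 17: leaf 'J' → count = 7
  pos 20: leaf 'R' → count = 8
  pos 22: leaf 'T' → count = 9
  pos 24: leaf 'W' → count = 10
  pos 28: leaf 'K' → count = 11
  pos 30: leaf 'P' → count = 12
Total leaves: 12

Answer: 12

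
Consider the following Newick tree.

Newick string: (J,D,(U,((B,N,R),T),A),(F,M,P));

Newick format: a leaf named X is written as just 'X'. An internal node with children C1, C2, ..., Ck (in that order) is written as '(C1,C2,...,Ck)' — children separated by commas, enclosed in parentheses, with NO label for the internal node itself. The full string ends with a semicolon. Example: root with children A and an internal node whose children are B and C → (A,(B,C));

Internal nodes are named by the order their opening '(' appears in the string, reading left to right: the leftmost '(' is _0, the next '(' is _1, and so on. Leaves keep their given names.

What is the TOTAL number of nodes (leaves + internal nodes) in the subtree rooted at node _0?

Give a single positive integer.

Newick: (J,D,(U,((B,N,R),T),A),(F,M,P));
Locate _0: it is the '(' at position 0 (the 1st '(' reading left to right).
Query: subtree rooted at _0
_0: subtree_size = 1 + 15
  J: subtree_size = 1 + 0
  D: subtree_size = 1 + 0
  _1: subtree_size = 1 + 8
    U: subtree_size = 1 + 0
    _2: subtree_size = 1 + 5
      _3: subtree_size = 1 + 3
        B: subtree_size = 1 + 0
        N: subtree_size = 1 + 0
        R: subtree_size = 1 + 0
      T: subtree_size = 1 + 0
    A: subtree_size = 1 + 0
  _4: subtree_size = 1 + 3
    F: subtree_size = 1 + 0
    M: subtree_size = 1 + 0
    P: subtree_size = 1 + 0
Total subtree size of _0: 16

Answer: 16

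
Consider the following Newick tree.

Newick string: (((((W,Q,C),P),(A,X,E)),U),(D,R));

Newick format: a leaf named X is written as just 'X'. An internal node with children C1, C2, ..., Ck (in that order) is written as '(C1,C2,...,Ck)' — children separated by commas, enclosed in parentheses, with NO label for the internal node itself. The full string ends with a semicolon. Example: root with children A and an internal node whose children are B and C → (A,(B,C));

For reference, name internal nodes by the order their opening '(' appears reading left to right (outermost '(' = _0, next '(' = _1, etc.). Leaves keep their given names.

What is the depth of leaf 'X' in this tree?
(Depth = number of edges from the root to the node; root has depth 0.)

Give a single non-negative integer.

Newick: (((((W,Q,C),P),(A,X,E)),U),(D,R));
Naming internals by '(' encounter order: outermost '(' = _0, next = _1, ...
Query node: X
Path from root: _0 -> _1 -> _2 -> _5 -> X
Depth of X: 4 (number of edges from root)

Answer: 4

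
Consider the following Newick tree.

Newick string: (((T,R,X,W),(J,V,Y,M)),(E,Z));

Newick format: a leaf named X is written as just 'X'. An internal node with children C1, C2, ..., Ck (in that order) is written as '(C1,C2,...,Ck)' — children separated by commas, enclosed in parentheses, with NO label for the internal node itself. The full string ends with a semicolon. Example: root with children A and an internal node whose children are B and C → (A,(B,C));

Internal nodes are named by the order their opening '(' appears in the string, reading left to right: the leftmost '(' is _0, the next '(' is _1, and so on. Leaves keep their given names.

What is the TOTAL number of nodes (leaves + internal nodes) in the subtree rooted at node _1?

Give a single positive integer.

Answer: 11

Derivation:
Newick: (((T,R,X,W),(J,V,Y,M)),(E,Z));
Locate _1: it is the '(' at position 1 (the 2nd '(' reading left to right).
Query: subtree rooted at _1
_1: subtree_size = 1 + 10
  _2: subtree_size = 1 + 4
    T: subtree_size = 1 + 0
    R: subtree_size = 1 + 0
    X: subtree_size = 1 + 0
    W: subtree_size = 1 + 0
  _3: subtree_size = 1 + 4
    J: subtree_size = 1 + 0
    V: subtree_size = 1 + 0
    Y: subtree_size = 1 + 0
    M: subtree_size = 1 + 0
Total subtree size of _1: 11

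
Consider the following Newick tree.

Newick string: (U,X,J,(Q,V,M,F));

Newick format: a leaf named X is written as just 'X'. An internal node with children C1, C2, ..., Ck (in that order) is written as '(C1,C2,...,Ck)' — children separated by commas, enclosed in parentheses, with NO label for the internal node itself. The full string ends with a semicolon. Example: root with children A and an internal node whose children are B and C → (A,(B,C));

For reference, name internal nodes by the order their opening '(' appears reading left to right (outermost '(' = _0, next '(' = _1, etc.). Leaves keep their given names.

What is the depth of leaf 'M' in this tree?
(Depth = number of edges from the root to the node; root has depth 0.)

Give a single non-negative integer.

Answer: 2

Derivation:
Newick: (U,X,J,(Q,V,M,F));
Naming internals by '(' encounter order: outermost '(' = _0, next = _1, ...
Query node: M
Path from root: _0 -> _1 -> M
Depth of M: 2 (number of edges from root)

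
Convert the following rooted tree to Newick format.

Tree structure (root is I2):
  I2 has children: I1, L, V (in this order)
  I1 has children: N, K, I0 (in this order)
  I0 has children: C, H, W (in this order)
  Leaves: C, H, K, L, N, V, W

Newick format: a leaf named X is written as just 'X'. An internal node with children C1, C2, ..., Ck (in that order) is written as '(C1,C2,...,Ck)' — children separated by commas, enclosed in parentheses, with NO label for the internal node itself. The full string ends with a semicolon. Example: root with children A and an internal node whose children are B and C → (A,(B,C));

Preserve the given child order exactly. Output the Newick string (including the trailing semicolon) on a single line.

internal I2 with children ['I1', 'L', 'V']
  internal I1 with children ['N', 'K', 'I0']
    leaf 'N' → 'N'
    leaf 'K' → 'K'
    internal I0 with children ['C', 'H', 'W']
      leaf 'C' → 'C'
      leaf 'H' → 'H'
      leaf 'W' → 'W'
    → '(C,H,W)'
  → '(N,K,(C,H,W))'
  leaf 'L' → 'L'
  leaf 'V' → 'V'
→ '((N,K,(C,H,W)),L,V)'
Final: ((N,K,(C,H,W)),L,V);

Answer: ((N,K,(C,H,W)),L,V);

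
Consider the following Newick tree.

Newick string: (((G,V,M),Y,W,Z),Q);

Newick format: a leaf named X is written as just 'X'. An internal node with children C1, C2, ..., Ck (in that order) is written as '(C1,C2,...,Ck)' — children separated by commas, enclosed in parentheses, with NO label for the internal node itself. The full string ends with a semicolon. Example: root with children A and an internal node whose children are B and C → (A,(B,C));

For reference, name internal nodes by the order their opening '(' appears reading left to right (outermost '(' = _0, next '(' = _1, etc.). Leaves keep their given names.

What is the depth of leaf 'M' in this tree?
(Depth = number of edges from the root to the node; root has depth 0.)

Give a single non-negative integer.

Newick: (((G,V,M),Y,W,Z),Q);
Naming internals by '(' encounter order: outermost '(' = _0, next = _1, ...
Query node: M
Path from root: _0 -> _1 -> _2 -> M
Depth of M: 3 (number of edges from root)

Answer: 3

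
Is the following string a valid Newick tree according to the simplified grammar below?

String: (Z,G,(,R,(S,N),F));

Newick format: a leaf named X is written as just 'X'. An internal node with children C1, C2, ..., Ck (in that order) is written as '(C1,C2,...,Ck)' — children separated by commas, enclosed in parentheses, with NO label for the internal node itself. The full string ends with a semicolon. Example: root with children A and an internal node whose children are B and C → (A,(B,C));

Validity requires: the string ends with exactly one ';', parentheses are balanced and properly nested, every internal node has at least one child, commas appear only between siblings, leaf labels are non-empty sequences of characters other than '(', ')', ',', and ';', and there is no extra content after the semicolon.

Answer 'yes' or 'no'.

Input: (Z,G,(,R,(S,N),F));
Paren balance: 3 '(' vs 3 ')' OK
Ends with single ';': True
Full parse: FAILS (empty leaf label at pos 6)
Valid: False

Answer: no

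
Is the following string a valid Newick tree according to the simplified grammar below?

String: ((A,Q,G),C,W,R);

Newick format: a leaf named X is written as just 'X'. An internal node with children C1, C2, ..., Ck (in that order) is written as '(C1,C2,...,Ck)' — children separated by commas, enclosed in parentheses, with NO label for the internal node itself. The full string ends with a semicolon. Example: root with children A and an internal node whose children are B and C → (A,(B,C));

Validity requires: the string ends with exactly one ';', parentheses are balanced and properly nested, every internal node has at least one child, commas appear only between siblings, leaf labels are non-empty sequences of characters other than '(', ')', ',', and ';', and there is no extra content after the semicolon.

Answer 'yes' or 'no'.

Input: ((A,Q,G),C,W,R);
Paren balance: 2 '(' vs 2 ')' OK
Ends with single ';': True
Full parse: OK
Valid: True

Answer: yes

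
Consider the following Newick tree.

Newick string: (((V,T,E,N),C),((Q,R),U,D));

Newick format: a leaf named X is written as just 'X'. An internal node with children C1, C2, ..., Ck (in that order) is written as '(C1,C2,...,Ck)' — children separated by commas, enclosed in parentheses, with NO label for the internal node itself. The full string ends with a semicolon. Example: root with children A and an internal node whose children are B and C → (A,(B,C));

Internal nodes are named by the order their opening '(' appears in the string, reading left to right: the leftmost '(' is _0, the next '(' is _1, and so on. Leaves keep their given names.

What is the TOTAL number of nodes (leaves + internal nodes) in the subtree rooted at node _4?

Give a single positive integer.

Newick: (((V,T,E,N),C),((Q,R),U,D));
Locate _4: it is the '(' at position 16 (the 5th '(' reading left to right).
Query: subtree rooted at _4
_4: subtree_size = 1 + 2
  Q: subtree_size = 1 + 0
  R: subtree_size = 1 + 0
Total subtree size of _4: 3

Answer: 3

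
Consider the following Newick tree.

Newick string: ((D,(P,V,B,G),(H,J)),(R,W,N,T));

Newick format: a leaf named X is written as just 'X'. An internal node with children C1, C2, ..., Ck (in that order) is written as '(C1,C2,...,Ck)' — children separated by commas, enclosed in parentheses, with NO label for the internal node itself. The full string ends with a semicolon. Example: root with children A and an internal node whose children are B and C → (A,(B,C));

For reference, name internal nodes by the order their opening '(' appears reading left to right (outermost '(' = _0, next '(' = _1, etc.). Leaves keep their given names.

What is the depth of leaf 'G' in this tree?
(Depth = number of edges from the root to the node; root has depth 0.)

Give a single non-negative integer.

Newick: ((D,(P,V,B,G),(H,J)),(R,W,N,T));
Naming internals by '(' encounter order: outermost '(' = _0, next = _1, ...
Query node: G
Path from root: _0 -> _1 -> _2 -> G
Depth of G: 3 (number of edges from root)

Answer: 3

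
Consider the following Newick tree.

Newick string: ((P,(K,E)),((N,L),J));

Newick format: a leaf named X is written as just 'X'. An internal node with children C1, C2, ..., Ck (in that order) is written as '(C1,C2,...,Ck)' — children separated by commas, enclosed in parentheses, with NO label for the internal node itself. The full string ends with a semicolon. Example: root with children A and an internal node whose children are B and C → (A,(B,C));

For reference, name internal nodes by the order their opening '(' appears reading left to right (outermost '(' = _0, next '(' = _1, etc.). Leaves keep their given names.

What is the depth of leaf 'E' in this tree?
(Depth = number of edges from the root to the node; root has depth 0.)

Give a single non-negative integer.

Answer: 3

Derivation:
Newick: ((P,(K,E)),((N,L),J));
Naming internals by '(' encounter order: outermost '(' = _0, next = _1, ...
Query node: E
Path from root: _0 -> _1 -> _2 -> E
Depth of E: 3 (number of edges from root)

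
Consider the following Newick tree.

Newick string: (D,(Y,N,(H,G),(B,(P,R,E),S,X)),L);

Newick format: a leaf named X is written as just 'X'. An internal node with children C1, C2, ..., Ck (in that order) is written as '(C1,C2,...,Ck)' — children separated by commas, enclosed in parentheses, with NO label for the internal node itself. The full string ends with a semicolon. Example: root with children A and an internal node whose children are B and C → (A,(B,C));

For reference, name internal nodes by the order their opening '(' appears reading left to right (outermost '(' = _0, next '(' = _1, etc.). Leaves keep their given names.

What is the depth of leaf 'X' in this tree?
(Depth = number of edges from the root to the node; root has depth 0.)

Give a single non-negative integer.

Newick: (D,(Y,N,(H,G),(B,(P,R,E),S,X)),L);
Naming internals by '(' encounter order: outermost '(' = _0, next = _1, ...
Query node: X
Path from root: _0 -> _1 -> _3 -> X
Depth of X: 3 (number of edges from root)

Answer: 3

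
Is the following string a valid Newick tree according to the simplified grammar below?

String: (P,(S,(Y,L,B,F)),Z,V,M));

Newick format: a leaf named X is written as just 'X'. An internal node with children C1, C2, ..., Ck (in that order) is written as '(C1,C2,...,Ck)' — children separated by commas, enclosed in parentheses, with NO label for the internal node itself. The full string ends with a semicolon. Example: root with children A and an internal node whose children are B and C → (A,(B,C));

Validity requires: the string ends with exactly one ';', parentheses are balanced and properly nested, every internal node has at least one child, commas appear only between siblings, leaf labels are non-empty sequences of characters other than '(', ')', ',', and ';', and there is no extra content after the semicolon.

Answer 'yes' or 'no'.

Input: (P,(S,(Y,L,B,F)),Z,V,M));
Paren balance: 3 '(' vs 4 ')' MISMATCH
Ends with single ';': True
Full parse: FAILS (extra content after tree at pos 23)
Valid: False

Answer: no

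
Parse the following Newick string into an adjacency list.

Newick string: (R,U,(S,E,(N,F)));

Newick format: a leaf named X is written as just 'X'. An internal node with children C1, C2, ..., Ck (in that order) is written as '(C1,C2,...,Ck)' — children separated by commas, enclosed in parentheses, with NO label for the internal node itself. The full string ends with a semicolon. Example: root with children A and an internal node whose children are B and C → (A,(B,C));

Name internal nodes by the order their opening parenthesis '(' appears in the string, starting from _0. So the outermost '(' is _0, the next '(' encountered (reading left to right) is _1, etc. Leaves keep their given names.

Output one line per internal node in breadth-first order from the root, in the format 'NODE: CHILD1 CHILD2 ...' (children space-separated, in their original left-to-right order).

Input: (R,U,(S,E,(N,F)));
Scanning left-to-right, naming '(' by encounter order:
  pos 0: '(' -> open internal node _0 (depth 1)
  pos 5: '(' -> open internal node _1 (depth 2)
  pos 10: '(' -> open internal node _2 (depth 3)
  pos 14: ')' -> close internal node _2 (now at depth 2)
  pos 15: ')' -> close internal node _1 (now at depth 1)
  pos 16: ')' -> close internal node _0 (now at depth 0)
Total internal nodes: 3
BFS adjacency from root:
  _0: R U _1
  _1: S E _2
  _2: N F

Answer: _0: R U _1
_1: S E _2
_2: N F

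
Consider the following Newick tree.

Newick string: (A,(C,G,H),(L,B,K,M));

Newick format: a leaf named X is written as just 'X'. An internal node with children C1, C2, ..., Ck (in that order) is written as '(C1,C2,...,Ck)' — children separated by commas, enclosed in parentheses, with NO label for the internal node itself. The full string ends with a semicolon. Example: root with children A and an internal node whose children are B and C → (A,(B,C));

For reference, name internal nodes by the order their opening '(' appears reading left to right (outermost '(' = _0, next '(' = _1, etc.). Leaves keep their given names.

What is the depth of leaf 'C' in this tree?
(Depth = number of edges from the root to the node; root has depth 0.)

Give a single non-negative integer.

Answer: 2

Derivation:
Newick: (A,(C,G,H),(L,B,K,M));
Naming internals by '(' encounter order: outermost '(' = _0, next = _1, ...
Query node: C
Path from root: _0 -> _1 -> C
Depth of C: 2 (number of edges from root)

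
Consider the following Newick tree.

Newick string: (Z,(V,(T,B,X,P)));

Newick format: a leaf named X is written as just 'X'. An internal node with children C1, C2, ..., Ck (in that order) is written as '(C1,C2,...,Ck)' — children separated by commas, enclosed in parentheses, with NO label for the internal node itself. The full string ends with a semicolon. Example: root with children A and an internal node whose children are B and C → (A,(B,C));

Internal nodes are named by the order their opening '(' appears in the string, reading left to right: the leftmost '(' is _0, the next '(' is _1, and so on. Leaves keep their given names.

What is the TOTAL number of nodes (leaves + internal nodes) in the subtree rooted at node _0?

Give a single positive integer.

Newick: (Z,(V,(T,B,X,P)));
Locate _0: it is the '(' at position 0 (the 1st '(' reading left to right).
Query: subtree rooted at _0
_0: subtree_size = 1 + 8
  Z: subtree_size = 1 + 0
  _1: subtree_size = 1 + 6
    V: subtree_size = 1 + 0
    _2: subtree_size = 1 + 4
      T: subtree_size = 1 + 0
      B: subtree_size = 1 + 0
      X: subtree_size = 1 + 0
      P: subtree_size = 1 + 0
Total subtree size of _0: 9

Answer: 9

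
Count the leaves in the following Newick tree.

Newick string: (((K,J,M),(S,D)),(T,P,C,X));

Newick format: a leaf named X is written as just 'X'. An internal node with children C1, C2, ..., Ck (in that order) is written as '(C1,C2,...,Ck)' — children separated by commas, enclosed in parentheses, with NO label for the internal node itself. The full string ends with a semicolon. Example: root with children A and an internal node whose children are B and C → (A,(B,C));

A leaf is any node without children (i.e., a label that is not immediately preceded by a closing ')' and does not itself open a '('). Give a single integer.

Newick: (((K,J,M),(S,D)),(T,P,C,X));
Scan left-to-right; a leaf is any maximal label run not followed by '(':
  pos 3: leaf 'K' → count = 1
  pos 5: leaf 'J' → count = 2
  pos 7: leaf 'M' → count = 3
  pos 11: leaf 'S' → count = 4
  pos 13: leaf 'D' → count = 5
  pos 18: leaf 'T' → count = 6
  pos 20: leaf 'P' → count = 7
  pos 22: leaf 'C' → count = 8
  pos 24: leaf 'X' → count = 9
Total leaves: 9

Answer: 9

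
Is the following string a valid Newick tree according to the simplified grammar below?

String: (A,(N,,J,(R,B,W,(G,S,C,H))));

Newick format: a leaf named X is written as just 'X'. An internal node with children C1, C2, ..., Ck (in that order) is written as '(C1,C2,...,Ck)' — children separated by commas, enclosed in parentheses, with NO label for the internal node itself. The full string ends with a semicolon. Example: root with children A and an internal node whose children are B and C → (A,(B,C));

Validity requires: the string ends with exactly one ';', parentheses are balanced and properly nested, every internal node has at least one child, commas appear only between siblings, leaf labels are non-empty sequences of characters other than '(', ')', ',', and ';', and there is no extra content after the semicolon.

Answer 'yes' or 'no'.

Answer: no

Derivation:
Input: (A,(N,,J,(R,B,W,(G,S,C,H))));
Paren balance: 4 '(' vs 4 ')' OK
Ends with single ';': True
Full parse: FAILS (empty leaf label at pos 6)
Valid: False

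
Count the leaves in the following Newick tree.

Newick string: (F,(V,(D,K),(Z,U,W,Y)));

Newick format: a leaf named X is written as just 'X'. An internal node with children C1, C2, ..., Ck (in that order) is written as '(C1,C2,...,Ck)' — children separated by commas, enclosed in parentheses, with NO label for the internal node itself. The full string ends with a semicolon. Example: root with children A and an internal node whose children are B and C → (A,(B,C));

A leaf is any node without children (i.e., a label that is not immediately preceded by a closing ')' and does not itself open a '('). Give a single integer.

Answer: 8

Derivation:
Newick: (F,(V,(D,K),(Z,U,W,Y)));
Scan left-to-right; a leaf is any maximal label run not followed by '(':
  pos 1: leaf 'F' → count = 1
  pos 4: leaf 'V' → count = 2
  pos 7: leaf 'D' → count = 3
  pos 9: leaf 'K' → count = 4
  pos 13: leaf 'Z' → count = 5
  pos 15: leaf 'U' → count = 6
  pos 17: leaf 'W' → count = 7
  pos 19: leaf 'Y' → count = 8
Total leaves: 8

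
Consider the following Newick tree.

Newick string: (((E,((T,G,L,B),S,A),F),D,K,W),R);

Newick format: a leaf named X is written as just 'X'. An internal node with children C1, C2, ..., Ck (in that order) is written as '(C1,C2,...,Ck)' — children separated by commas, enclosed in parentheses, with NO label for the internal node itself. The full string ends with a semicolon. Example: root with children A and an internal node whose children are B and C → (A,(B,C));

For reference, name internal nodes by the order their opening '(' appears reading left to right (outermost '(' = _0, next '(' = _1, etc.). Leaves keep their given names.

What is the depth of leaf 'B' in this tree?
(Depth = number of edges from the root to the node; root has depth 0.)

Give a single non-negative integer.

Answer: 5

Derivation:
Newick: (((E,((T,G,L,B),S,A),F),D,K,W),R);
Naming internals by '(' encounter order: outermost '(' = _0, next = _1, ...
Query node: B
Path from root: _0 -> _1 -> _2 -> _3 -> _4 -> B
Depth of B: 5 (number of edges from root)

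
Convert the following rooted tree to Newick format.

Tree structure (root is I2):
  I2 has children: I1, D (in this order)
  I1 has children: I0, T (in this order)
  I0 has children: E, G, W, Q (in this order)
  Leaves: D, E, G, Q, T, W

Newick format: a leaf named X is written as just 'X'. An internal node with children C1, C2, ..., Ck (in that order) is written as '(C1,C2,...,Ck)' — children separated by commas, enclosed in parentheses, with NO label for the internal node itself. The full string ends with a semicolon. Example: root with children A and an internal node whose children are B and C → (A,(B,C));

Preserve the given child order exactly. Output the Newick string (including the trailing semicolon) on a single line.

internal I2 with children ['I1', 'D']
  internal I1 with children ['I0', 'T']
    internal I0 with children ['E', 'G', 'W', 'Q']
      leaf 'E' → 'E'
      leaf 'G' → 'G'
      leaf 'W' → 'W'
      leaf 'Q' → 'Q'
    → '(E,G,W,Q)'
    leaf 'T' → 'T'
  → '((E,G,W,Q),T)'
  leaf 'D' → 'D'
→ '(((E,G,W,Q),T),D)'
Final: (((E,G,W,Q),T),D);

Answer: (((E,G,W,Q),T),D);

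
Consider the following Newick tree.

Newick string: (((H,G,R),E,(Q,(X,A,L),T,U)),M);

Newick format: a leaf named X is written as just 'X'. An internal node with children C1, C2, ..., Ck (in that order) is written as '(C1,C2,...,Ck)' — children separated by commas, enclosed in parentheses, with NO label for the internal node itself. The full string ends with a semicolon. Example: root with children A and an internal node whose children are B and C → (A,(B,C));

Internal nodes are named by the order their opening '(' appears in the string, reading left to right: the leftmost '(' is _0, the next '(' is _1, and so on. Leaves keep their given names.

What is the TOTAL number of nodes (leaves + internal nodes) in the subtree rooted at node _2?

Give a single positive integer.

Newick: (((H,G,R),E,(Q,(X,A,L),T,U)),M);
Locate _2: it is the '(' at position 2 (the 3rd '(' reading left to right).
Query: subtree rooted at _2
_2: subtree_size = 1 + 3
  H: subtree_size = 1 + 0
  G: subtree_size = 1 + 0
  R: subtree_size = 1 + 0
Total subtree size of _2: 4

Answer: 4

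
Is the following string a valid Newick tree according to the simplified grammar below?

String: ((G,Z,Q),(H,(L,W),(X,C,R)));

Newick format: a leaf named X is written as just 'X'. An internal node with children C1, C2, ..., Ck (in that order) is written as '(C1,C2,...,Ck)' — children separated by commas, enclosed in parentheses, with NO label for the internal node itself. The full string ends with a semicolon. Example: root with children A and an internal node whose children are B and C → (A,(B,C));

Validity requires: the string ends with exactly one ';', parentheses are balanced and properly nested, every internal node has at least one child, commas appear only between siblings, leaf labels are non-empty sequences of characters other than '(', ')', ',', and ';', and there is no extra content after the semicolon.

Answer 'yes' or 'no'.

Answer: yes

Derivation:
Input: ((G,Z,Q),(H,(L,W),(X,C,R)));
Paren balance: 5 '(' vs 5 ')' OK
Ends with single ';': True
Full parse: OK
Valid: True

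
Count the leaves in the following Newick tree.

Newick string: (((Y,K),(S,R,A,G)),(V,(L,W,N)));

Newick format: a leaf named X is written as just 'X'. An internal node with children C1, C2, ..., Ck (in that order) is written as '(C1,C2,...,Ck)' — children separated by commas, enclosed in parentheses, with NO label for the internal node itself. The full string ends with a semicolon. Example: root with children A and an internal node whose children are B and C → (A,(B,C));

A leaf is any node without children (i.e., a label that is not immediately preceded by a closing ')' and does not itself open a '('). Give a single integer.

Newick: (((Y,K),(S,R,A,G)),(V,(L,W,N)));
Scan left-to-right; a leaf is any maximal label run not followed by '(':
  pos 3: leaf 'Y' → count = 1
  pos 5: leaf 'K' → count = 2
  pos 9: leaf 'S' → count = 3
  pos 11: leaf 'R' → count = 4
  pos 13: leaf 'A' → count = 5
  pos 15: leaf 'G' → count = 6
  pos 20: leaf 'V' → count = 7
  pos 23: leaf 'L' → count = 8
  pos 25: leaf 'W' → count = 9
  pos 27: leaf 'N' → count = 10
Total leaves: 10

Answer: 10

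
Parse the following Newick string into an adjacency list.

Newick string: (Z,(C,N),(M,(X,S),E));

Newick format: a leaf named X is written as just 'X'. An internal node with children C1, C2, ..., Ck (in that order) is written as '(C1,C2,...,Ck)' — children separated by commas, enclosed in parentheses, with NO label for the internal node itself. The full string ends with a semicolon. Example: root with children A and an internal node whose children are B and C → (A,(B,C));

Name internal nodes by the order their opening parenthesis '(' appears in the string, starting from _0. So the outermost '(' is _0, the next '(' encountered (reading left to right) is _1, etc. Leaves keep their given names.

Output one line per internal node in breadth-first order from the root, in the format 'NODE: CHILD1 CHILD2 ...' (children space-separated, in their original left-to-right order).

Input: (Z,(C,N),(M,(X,S),E));
Scanning left-to-right, naming '(' by encounter order:
  pos 0: '(' -> open internal node _0 (depth 1)
  pos 3: '(' -> open internal node _1 (depth 2)
  pos 7: ')' -> close internal node _1 (now at depth 1)
  pos 9: '(' -> open internal node _2 (depth 2)
  pos 12: '(' -> open internal node _3 (depth 3)
  pos 16: ')' -> close internal node _3 (now at depth 2)
  pos 19: ')' -> close internal node _2 (now at depth 1)
  pos 20: ')' -> close internal node _0 (now at depth 0)
Total internal nodes: 4
BFS adjacency from root:
  _0: Z _1 _2
  _1: C N
  _2: M _3 E
  _3: X S

Answer: _0: Z _1 _2
_1: C N
_2: M _3 E
_3: X S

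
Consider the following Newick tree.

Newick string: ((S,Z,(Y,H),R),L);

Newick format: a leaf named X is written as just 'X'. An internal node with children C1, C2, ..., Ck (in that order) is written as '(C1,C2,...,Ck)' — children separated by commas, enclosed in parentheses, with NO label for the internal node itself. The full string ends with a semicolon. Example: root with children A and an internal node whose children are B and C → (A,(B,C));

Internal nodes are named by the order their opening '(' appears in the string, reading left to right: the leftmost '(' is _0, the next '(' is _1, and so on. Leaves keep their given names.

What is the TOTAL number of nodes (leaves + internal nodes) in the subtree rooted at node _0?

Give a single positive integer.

Answer: 9

Derivation:
Newick: ((S,Z,(Y,H),R),L);
Locate _0: it is the '(' at position 0 (the 1st '(' reading left to right).
Query: subtree rooted at _0
_0: subtree_size = 1 + 8
  _1: subtree_size = 1 + 6
    S: subtree_size = 1 + 0
    Z: subtree_size = 1 + 0
    _2: subtree_size = 1 + 2
      Y: subtree_size = 1 + 0
      H: subtree_size = 1 + 0
    R: subtree_size = 1 + 0
  L: subtree_size = 1 + 0
Total subtree size of _0: 9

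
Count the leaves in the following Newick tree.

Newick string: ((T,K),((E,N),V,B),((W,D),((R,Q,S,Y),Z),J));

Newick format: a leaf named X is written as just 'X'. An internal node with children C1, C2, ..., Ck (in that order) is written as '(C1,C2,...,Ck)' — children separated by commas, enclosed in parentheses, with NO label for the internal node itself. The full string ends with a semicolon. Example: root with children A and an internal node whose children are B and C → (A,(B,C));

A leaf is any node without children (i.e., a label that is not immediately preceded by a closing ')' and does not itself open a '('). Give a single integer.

Newick: ((T,K),((E,N),V,B),((W,D),((R,Q,S,Y),Z),J));
Scan left-to-right; a leaf is any maximal label run not followed by '(':
  pos 2: leaf 'T' → count = 1
  pos 4: leaf 'K' → count = 2
  pos 9: leaf 'E' → count = 3
  pos 11: leaf 'N' → count = 4
  pos 14: leaf 'V' → count = 5
  pos 16: leaf 'B' → count = 6
  pos 21: leaf 'W' → count = 7
  pos 23: leaf 'D' → count = 8
  pos 28: leaf 'R' → count = 9
  pos 30: leaf 'Q' → count = 10
  pos 32: leaf 'S' → count = 11
  pos 34: leaf 'Y' → count = 12
  pos 37: leaf 'Z' → count = 13
  pos 40: leaf 'J' → count = 14
Total leaves: 14

Answer: 14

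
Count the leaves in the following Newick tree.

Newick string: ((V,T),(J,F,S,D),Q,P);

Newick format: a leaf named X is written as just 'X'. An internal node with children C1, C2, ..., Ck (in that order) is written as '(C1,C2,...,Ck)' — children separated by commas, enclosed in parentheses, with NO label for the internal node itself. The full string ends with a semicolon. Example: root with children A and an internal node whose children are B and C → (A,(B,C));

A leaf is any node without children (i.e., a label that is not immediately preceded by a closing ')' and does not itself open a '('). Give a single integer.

Newick: ((V,T),(J,F,S,D),Q,P);
Scan left-to-right; a leaf is any maximal label run not followed by '(':
  pos 2: leaf 'V' → count = 1
  pos 4: leaf 'T' → count = 2
  pos 8: leaf 'J' → count = 3
  pos 10: leaf 'F' → count = 4
  pos 12: leaf 'S' → count = 5
  pos 14: leaf 'D' → count = 6
  pos 17: leaf 'Q' → count = 7
  pos 19: leaf 'P' → count = 8
Total leaves: 8

Answer: 8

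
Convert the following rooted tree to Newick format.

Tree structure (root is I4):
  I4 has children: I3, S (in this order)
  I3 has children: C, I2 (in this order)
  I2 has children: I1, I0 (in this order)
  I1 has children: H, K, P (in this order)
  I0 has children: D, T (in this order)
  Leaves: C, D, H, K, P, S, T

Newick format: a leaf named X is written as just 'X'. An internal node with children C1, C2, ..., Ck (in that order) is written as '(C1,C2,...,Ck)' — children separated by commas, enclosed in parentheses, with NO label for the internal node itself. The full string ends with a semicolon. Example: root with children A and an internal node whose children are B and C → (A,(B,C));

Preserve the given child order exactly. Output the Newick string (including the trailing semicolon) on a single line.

internal I4 with children ['I3', 'S']
  internal I3 with children ['C', 'I2']
    leaf 'C' → 'C'
    internal I2 with children ['I1', 'I0']
      internal I1 with children ['H', 'K', 'P']
        leaf 'H' → 'H'
        leaf 'K' → 'K'
        leaf 'P' → 'P'
      → '(H,K,P)'
      internal I0 with children ['D', 'T']
        leaf 'D' → 'D'
        leaf 'T' → 'T'
      → '(D,T)'
    → '((H,K,P),(D,T))'
  → '(C,((H,K,P),(D,T)))'
  leaf 'S' → 'S'
→ '((C,((H,K,P),(D,T))),S)'
Final: ((C,((H,K,P),(D,T))),S);

Answer: ((C,((H,K,P),(D,T))),S);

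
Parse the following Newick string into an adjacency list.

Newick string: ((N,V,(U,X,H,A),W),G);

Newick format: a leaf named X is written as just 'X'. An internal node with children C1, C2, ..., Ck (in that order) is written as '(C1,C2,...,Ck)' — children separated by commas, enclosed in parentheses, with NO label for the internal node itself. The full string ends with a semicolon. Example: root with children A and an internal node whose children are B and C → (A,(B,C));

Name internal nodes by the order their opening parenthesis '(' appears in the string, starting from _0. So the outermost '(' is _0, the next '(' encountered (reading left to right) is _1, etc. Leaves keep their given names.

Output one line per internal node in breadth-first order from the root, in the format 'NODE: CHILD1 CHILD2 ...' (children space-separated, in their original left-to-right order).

Answer: _0: _1 G
_1: N V _2 W
_2: U X H A

Derivation:
Input: ((N,V,(U,X,H,A),W),G);
Scanning left-to-right, naming '(' by encounter order:
  pos 0: '(' -> open internal node _0 (depth 1)
  pos 1: '(' -> open internal node _1 (depth 2)
  pos 6: '(' -> open internal node _2 (depth 3)
  pos 14: ')' -> close internal node _2 (now at depth 2)
  pos 17: ')' -> close internal node _1 (now at depth 1)
  pos 20: ')' -> close internal node _0 (now at depth 0)
Total internal nodes: 3
BFS adjacency from root:
  _0: _1 G
  _1: N V _2 W
  _2: U X H A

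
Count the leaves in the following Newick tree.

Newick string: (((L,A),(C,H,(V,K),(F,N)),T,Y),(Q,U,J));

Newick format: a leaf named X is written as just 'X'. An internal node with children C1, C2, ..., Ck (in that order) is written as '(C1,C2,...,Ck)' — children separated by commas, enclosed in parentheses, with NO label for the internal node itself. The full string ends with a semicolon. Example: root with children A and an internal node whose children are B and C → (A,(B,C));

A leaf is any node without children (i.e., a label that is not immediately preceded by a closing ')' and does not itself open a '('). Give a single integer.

Newick: (((L,A),(C,H,(V,K),(F,N)),T,Y),(Q,U,J));
Scan left-to-right; a leaf is any maximal label run not followed by '(':
  pos 3: leaf 'L' → count = 1
  pos 5: leaf 'A' → count = 2
  pos 9: leaf 'C' → count = 3
  pos 11: leaf 'H' → count = 4
  pos 14: leaf 'V' → count = 5
  pos 16: leaf 'K' → count = 6
  pos 20: leaf 'F' → count = 7
  pos 22: leaf 'N' → count = 8
  pos 26: leaf 'T' → count = 9
  pos 28: leaf 'Y' → count = 10
  pos 32: leaf 'Q' → count = 11
  pos 34: leaf 'U' → count = 12
  pos 36: leaf 'J' → count = 13
Total leaves: 13

Answer: 13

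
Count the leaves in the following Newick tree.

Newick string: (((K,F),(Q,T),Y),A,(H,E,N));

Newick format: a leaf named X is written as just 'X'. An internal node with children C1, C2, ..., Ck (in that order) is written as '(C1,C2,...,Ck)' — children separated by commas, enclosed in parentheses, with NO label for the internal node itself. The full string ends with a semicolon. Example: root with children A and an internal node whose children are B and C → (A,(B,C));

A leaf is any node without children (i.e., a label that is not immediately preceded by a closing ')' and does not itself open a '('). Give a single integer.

Answer: 9

Derivation:
Newick: (((K,F),(Q,T),Y),A,(H,E,N));
Scan left-to-right; a leaf is any maximal label run not followed by '(':
  pos 3: leaf 'K' → count = 1
  pos 5: leaf 'F' → count = 2
  pos 9: leaf 'Q' → count = 3
  pos 11: leaf 'T' → count = 4
  pos 14: leaf 'Y' → count = 5
  pos 17: leaf 'A' → count = 6
  pos 20: leaf 'H' → count = 7
  pos 22: leaf 'E' → count = 8
  pos 24: leaf 'N' → count = 9
Total leaves: 9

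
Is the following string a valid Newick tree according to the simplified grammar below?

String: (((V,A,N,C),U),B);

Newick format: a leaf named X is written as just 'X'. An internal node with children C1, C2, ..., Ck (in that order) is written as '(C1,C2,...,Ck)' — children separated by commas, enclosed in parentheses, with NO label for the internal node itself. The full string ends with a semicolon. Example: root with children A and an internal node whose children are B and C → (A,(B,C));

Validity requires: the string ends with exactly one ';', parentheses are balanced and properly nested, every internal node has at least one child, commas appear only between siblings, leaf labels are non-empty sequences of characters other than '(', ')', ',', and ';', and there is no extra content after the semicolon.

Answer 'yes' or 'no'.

Input: (((V,A,N,C),U),B);
Paren balance: 3 '(' vs 3 ')' OK
Ends with single ';': True
Full parse: OK
Valid: True

Answer: yes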